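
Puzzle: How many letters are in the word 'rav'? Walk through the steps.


Spell out 'rav' and number each letter: r(1), a(2), v(3). Total: 3 letters.

3


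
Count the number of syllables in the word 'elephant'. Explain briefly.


Break 'elephant' into syllables: el-e-phant -> el | e | phant = 3 syllables

3 syllables


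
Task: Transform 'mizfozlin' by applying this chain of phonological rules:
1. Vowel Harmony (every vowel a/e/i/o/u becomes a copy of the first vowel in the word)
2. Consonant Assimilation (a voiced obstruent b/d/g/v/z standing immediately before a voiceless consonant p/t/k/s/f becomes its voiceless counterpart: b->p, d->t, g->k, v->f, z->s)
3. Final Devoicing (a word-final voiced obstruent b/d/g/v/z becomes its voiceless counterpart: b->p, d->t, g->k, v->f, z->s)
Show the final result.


Starting form: 'mizfozlin'
Rule 1: Vowel Harmony: all vowels become 'i' (matching first vowel). 'mizfozlin' -> 'mizfizlin'
Rule 2: Consonant Assimilation: voiced obstruent before voiceless consonant becomes voiceless ('zf' -> 'sf'). 'mizfizlin' -> 'misfizlin'
Rule 3: Final Devoicing: final consonant 'n' is not one of the voiced obstruents b/d/g/v/z. No change.
Final form: 'misfizlin'

misfizlin


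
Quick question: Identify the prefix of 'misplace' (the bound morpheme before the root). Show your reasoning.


The word 'misplace' = 'mis' (prefix) + 'place' (root). The prefix is 'mis'.

mis


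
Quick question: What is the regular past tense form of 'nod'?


Apply rule: Double final consonant and add -ed. 'nod' becomes 'nodded'.

nodded


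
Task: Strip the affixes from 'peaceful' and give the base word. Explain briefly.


Remove suffix '-ful' from 'peaceful' to get root 'peace'.

peace


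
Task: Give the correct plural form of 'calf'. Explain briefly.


Apply rule: Change -f to -ves. 'calf' becomes 'calves'.

calves


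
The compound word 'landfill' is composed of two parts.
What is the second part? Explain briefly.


Split 'landfill' into 'land' + 'fill'. The second part is 'fill'.

fill


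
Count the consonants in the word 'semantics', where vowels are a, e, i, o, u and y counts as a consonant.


Consonants in 'semantics': s, m, n, t, c, s = 6 consonants.

6


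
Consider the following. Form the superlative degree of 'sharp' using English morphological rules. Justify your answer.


Apply superlative formation (add -est): 'sharp' -> 'sharpest'.

sharpest


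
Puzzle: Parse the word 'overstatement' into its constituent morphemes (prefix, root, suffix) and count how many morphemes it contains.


Step 1: Identify prefix: 'over' (meaning: excessively)
Step 2: Identify root: 'state'
Step 3: Identify suffix(es): 'ment'
Decomposition: over- (prefix: excessively) + state (root) + -ment (suffix: action/result)
Total morphemes: 3

3 morphemes (over- (prefix: excessively) + state (root) + -ment (suffix: action/result))


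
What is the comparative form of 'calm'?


Apply comparative formation (add -er): 'calm' -> 'calmer'.

calmer


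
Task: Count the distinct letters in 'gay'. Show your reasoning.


Unique letters in 'gay': {a, g, y} = 3 distinct letters.

3


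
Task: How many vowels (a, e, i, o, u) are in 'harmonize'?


Vowels in 'harmonize': a, o, i, e = 4 vowels.

4


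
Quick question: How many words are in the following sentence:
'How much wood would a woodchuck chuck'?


Split into words: How | much | wood | would | a | woodchuck | chuck = 7 words.

7


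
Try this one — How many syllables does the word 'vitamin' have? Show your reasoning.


Break 'vitamin' into syllables: vi-ta-min -> vi | ta | min = 3 syllables

3 syllables


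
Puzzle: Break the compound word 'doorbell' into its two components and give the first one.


Split 'doorbell' into 'door' + 'bell'. The first part is 'door'.

door


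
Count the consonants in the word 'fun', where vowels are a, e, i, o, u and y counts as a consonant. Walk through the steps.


Consonants in 'fun': f, n = 2 consonants.

2


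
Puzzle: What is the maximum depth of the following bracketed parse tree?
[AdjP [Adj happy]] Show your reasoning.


Count bracket nesting levels:
'[' at pos 0: depth = 1
'[' at pos 6: depth = 2
Maximum depth reached: 2

2


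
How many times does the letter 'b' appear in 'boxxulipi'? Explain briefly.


Letter 'b' in 'boxxulipi': found at position(s) 1 = 1 occurrence(s).

1


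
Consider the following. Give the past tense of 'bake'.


Apply rule: Add -d (word ends in -e). 'bake' becomes 'baked'.

baked


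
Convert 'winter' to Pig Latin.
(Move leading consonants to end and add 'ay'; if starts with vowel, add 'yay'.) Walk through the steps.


'winter': move consonant cluster 'w' to end and add 'ay': 'interway'.

interway


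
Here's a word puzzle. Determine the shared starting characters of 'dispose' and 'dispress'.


Compare from the start: 4 characters match: 'disp'. Mismatch at position 5: 'o' vs 'r'.

disp


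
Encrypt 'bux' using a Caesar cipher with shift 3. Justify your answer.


Shift each letter by 3: b -> e, u -> x, x -> a. Result: 'exa'.

exa


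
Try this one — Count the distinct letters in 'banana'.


Unique letters in 'banana': {a, b, n} = 3 distinct letters.

3


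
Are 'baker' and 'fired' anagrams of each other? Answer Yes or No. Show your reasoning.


Sorted letters of 'baker': 'abekr'
Sorted letters of 'fired': 'defir'
They do not match.

No


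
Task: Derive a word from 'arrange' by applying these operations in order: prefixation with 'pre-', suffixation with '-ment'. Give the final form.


Step 1: Add prefix 'pre-' to 'arrange' = 'prearrange'
Step 2: Add suffix '-ment' to 'prearrange' = 'prearrangement'

prearrangement


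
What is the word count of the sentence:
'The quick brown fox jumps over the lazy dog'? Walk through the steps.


Split into words: The | quick | brown | fox | jumps | over | the | lazy | dog = 9 words.

9


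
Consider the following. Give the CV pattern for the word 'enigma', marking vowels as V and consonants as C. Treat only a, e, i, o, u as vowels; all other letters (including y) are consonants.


Letter mapping: e = V, n = C, i = V, g = C, m = C, a = V.

VCVCCV


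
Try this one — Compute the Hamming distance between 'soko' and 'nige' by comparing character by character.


Alignment:
Position 1: 's' vs 'n' = DIFFER
Position 2: 'o' vs 'i' = DIFFER
Position 3: 'k' vs 'g' = DIFFER
Position 4: 'o' vs 'e' = DIFFER
Total differences: 4

4


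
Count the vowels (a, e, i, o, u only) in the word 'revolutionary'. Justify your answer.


Vowels in 'revolutionary': e, o, u, i, o, a = 6 vowels.

6


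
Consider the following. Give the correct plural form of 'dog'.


Apply rule: Add -s. 'dog' becomes 'dogs'.

dogs


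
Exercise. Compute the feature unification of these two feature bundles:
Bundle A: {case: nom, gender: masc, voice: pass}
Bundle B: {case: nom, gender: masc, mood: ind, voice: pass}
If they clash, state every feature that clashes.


Compare features:
case: A=nom vs B=nom -> unified: nom
gender: A=masc vs B=masc -> unified: masc
mood: A=_ vs B=ind -> unified: ind
voice: A=pass vs B=pass -> unified: pass
No clashes found.

Unified: {case: nom, gender: masc, mood: ind, voice: pass}


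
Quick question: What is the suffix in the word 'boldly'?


The word 'boldly' = 'bold' (root) + '-ly' (suffix). The suffix is '-ly'.

ly


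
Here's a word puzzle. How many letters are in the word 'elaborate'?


Spell out 'elaborate' and number each letter: e(1), l(2), a(3), b(4), o(5), r(6), a(7), t(8), e(9). Total: 9 letters.

9


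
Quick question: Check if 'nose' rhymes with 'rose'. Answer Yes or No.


Rime (stressed vowel + following sounds) of 'nose': -ose = /oʊz/
Rime of 'rose': -ose = /oʊz/
/oʊz/ and /oʊz/ are the same ending sound, so the words rhyme.

Yes


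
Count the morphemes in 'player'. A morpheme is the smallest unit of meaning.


Decomposition: play (root) + -er (suffix) = 2 morpheme(s)

2 morphemes


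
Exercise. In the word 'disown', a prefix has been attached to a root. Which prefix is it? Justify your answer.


The word 'disown' = 'dis' (prefix) + 'own' (root). The prefix is 'dis'.

dis


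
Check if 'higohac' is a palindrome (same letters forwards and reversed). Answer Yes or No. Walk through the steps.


Forward: 'higohac'
Reversed: 'cahogih'
They differ.

No


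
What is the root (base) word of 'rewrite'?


Remove prefix 're' from 'rewrite' to get root 'write'.

write


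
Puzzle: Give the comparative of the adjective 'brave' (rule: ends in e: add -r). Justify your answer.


Apply comparative formation (ends in e: add -r): 'brave' -> 'braver'.

braver


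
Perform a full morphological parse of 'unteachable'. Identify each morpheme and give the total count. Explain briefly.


Step 1: Identify prefix: 'un' (meaning: not/reverse)
Step 2: Identify root: 'teach'
Step 3: Identify suffix(es): 'able'
Decomposition: un- (prefix: not/reverse) + teach (root) + -able (suffix: capable of)
Total morphemes: 3

3 morphemes (un- (prefix: not/reverse) + teach (root) + -able (suffix: capable of))


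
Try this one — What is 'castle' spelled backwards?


Reverse 'castle' character by character: 'eltsac'.

eltsac


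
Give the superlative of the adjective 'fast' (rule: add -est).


Apply superlative formation (add -est): 'fast' -> 'fastest'.

fastest


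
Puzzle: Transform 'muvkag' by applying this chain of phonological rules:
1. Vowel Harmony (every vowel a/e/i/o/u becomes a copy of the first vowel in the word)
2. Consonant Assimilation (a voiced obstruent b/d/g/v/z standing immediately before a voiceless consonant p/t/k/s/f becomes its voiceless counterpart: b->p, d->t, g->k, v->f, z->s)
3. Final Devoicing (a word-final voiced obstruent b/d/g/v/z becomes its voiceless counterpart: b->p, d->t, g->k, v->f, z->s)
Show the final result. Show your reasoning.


Starting form: 'muvkag'
Rule 1: Vowel Harmony: all vowels become 'u' (matching first vowel). 'muvkag' -> 'muvkug'
Rule 2: Consonant Assimilation: voiced obstruent before voiceless consonant becomes voiceless ('vk' -> 'fk'). 'muvkug' -> 'mufkug'
Rule 3: Final Devoicing: word-final voiced obstruent 'g' becomes voiceless 'k'. 'mufkug' -> 'mufkuk'
Final form: 'mufkuk'

mufkuk


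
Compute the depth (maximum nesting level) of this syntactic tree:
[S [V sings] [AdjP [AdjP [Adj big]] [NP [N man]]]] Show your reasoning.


Count bracket nesting levels:
'[' at pos 0: depth = 1
'[' at pos 3: depth = 2
'[' at pos 13: depth = 2
'[' at pos 19: depth = 3
'[' at pos 25: depth = 4
'[' at pos 36: depth = 3
'[' at pos 40: depth = 4
Maximum depth reached: 4

4


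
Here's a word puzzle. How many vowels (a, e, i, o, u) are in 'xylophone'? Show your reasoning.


Vowels in 'xylophone': o, o, e = 3 vowels.

3


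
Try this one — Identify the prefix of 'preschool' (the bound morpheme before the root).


The word 'preschool' = 'pre' (prefix) + 'school' (root). The prefix is 'pre'.

pre


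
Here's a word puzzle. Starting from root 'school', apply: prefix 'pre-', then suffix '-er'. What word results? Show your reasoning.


Step 1: Add prefix 'pre-' to 'school' = 'preschool'
Step 2: Add suffix '-er' to 'preschool' = 'preschooler'

preschooler


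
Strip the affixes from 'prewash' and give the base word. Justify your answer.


Remove prefix 'pre' from 'prewash' to get root 'wash'.

wash


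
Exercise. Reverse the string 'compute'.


Reverse 'compute' character by character: 'etupmoc'.

etupmoc


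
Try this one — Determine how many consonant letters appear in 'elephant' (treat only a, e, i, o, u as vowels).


Consonants in 'elephant': l, p, h, n, t = 5 consonants.

5


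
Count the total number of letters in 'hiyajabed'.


Spell out 'hiyajabed' and number each letter: h(1), i(2), y(3), a(4), j(5), a(6), b(7), e(8), d(9). Total: 9 letters.

9


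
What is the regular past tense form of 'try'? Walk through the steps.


Apply rule: Change -y to -ied. 'try' becomes 'tried'.

tried


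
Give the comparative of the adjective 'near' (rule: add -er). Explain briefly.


Apply comparative formation (add -er): 'near' -> 'nearer'.

nearer


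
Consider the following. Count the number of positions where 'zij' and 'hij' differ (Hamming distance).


Alignment:
Position 1: 'z' vs 'h' = DIFFER
Position 2: 'i' vs 'i' = match
Position 3: 'j' vs 'j' = match
Total differences: 1

1


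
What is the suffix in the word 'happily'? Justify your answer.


The word 'happily' = 'happy' (root) + '-ly' (suffix). The suffix is '-ly'.

ly


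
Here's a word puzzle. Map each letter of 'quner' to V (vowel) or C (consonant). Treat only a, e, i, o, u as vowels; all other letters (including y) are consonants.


Letter mapping: q = C, u = V, n = C, e = V, r = C.

CVCVC


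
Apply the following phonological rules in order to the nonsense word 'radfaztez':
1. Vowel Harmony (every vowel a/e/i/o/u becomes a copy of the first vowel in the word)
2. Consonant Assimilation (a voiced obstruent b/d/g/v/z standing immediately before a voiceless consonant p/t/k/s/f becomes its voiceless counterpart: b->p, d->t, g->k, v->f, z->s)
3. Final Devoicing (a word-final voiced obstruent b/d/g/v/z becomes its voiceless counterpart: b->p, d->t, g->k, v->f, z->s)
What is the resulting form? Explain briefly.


Starting form: 'radfaztez'
Rule 1: Vowel Harmony: all vowels become 'a' (matching first vowel). 'radfaztez' -> 'radfaztaz'
Rule 2: Consonant Assimilation: voiced obstruent before voiceless consonant becomes voiceless ('df' -> 'tf', 'zt' -> 'st'). 'radfaztaz' -> 'ratfastaz'
Rule 3: Final Devoicing: word-final voiced obstruent 'z' becomes voiceless 's'. 'ratfastaz' -> 'ratfastas'
Final form: 'ratfastas'

ratfastas


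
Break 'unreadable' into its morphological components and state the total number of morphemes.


Step 1: Identify prefix: 'un' (meaning: not/reverse)
Step 2: Identify root: 'read'
Step 3: Identify suffix(es): 'able'
Decomposition: un- (prefix: not/reverse) + read (root) + -able (suffix: capable of)
Total morphemes: 3

3 morphemes (un- (prefix: not/reverse) + read (root) + -able (suffix: capable of))


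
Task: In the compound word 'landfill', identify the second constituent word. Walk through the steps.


Split 'landfill' into 'land' + 'fill'. The second part is 'fill'.

fill


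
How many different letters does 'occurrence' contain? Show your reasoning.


Unique letters in 'occurrence': {c, e, n, o, r, u} = 6 distinct letters.

6


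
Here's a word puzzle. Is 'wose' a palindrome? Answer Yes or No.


Forward: 'wose'
Reversed: 'esow'
They differ.

No


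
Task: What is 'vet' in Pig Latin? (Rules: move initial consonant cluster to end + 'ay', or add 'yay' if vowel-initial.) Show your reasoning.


'vet': move consonant cluster 'v' to end and add 'ay': 'etvay'.

etvay


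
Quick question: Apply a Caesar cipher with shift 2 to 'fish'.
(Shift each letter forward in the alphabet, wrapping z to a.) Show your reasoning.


Shift each letter by 2: f -> h, i -> k, s -> u, h -> j. Result: 'hkuj'.

hkuj


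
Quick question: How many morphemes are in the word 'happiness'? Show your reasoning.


Decomposition: happy (root) + -ness (suffix) = 2 morpheme(s)

2 morphemes


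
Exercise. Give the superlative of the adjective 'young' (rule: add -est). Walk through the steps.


Apply superlative formation (add -est): 'young' -> 'youngest'.

youngest


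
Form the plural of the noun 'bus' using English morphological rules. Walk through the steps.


Apply rule: Add -es (sibilant/fricative ending). 'bus' becomes 'buses'.

buses


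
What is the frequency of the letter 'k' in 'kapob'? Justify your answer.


Letter 'k' in 'kapob': found at position(s) 1 = 1 occurrence(s).

1


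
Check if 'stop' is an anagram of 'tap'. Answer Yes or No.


Sorted letters of 'stop': 'opst'
Sorted letters of 'tap': 'apt'
They do not match.

No


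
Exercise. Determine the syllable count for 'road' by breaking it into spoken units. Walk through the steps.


Break 'road' into syllables: road -> road = 1 syllable

1 syllable


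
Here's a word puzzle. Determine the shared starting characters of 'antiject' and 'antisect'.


Compare from the start: 4 characters match: 'anti'. Mismatch at position 5: 'j' vs 's'.

anti


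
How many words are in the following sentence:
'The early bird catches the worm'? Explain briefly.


Split into words: The | early | bird | catches | the | worm = 6 words.

6


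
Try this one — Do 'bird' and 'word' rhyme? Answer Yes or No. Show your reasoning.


Rime (stressed vowel + following sounds) of 'bird': -ird = /ɜːrd/
Rime of 'word': -ord = /ɜːrd/
/ɜːrd/ and /ɜːrd/ are the same ending sound, so the words rhyme.

Yes


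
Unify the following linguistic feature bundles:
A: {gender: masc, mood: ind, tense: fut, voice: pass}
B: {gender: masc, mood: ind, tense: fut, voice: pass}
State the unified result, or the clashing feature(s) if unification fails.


Compare features:
gender: A=masc vs B=masc -> unified: masc
mood: A=ind vs B=ind -> unified: ind
tense: A=fut vs B=fut -> unified: fut
voice: A=pass vs B=pass -> unified: pass
No clashes found.

Unified: {gender: masc, mood: ind, tense: fut, voice: pass}


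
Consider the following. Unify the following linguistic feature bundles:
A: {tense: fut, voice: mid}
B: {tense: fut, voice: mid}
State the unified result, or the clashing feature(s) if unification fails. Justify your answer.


Compare features:
tense: A=fut vs B=fut -> unified: fut
voice: A=mid vs B=mid -> unified: mid
No clashes found.

Unified: {tense: fut, voice: mid}


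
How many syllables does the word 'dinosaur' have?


Break 'dinosaur' into syllables: di-no-saur -> di | no | saur = 3 syllables

3 syllables


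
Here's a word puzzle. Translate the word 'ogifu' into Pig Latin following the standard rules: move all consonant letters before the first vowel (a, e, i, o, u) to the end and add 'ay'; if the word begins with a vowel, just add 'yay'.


'ogifu' starts with a vowel, so add 'yay': 'ogifuyay'.

ogifuyay


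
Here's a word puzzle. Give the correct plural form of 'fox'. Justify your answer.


Apply rule: Add -es (sibilant/fricative ending). 'fox' becomes 'foxes'.

foxes


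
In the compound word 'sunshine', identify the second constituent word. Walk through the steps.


Split 'sunshine' into 'sun' + 'shine'. The second part is 'shine'.

shine


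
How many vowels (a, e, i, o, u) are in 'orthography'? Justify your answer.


Vowels in 'orthography': o, o, a = 3 vowels.

3


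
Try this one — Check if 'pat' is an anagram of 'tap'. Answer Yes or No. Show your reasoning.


Sorted letters of 'pat': 'apt'
Sorted letters of 'tap': 'apt'
They match.

Yes


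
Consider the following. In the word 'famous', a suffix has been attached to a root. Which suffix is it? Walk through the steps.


The word 'famous' = 'fame' (root) + '-ous' (suffix). The suffix is '-ous'.

ous


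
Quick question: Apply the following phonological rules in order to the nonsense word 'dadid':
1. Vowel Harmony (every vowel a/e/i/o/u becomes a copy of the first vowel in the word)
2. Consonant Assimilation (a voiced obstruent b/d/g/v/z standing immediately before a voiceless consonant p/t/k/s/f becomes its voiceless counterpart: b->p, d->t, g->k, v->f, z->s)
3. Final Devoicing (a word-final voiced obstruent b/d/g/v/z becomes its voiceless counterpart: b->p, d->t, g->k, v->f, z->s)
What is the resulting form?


Starting form: 'dadid'
Rule 1: Vowel Harmony: all vowels become 'a' (matching first vowel). 'dadid' -> 'dadad'
Rule 2: Consonant Assimilation: no voiced obstruent (b/d/g/v/z) stands immediately before a voiceless consonant (p/t/k/s/f). No change.
Rule 3: Final Devoicing: word-final voiced obstruent 'd' becomes voiceless 't'. 'dadad' -> 'dadat'
Final form: 'dadat'

dadat


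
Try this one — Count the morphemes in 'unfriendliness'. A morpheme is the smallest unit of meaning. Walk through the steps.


Decomposition: un- (prefix) + friend (root) + -ly (suffix) + -ness (suffix) = 4 morpheme(s)

4 morphemes


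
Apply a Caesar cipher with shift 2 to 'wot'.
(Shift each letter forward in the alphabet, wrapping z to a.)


Shift each letter by 2: w -> y, o -> q, t -> v. Result: 'yqv'.

yqv


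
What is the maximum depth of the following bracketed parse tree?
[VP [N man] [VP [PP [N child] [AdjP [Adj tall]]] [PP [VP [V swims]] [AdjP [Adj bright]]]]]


Count bracket nesting levels:
'[' at pos 0: depth = 1
'[' at pos 4: depth = 2
'[' at pos 12: depth = 2
'[' at pos 16: depth = 3
'[' at pos 20: depth = 4
'[' at pos 30: depth = 4
'[' at pos 36: depth = 5
'[' at pos 49: depth = 3
'[' at pos 53: depth = 4
'[' at pos 57: depth = 5
'[' at pos 68: depth = 4
'[' at pos 74: depth = 5
Maximum depth reached: 5

5


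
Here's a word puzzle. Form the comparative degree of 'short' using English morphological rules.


Apply comparative formation (add -er): 'short' -> 'shorter'.

shorter


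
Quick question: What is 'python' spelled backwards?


Reverse 'python' character by character: 'nohtyp'.

nohtyp


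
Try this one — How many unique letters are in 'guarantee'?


Unique letters in 'guarantee': {a, e, g, n, r, t, u} = 7 distinct letters.

7


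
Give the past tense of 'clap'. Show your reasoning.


Apply rule: Double final consonant and add -ed. 'clap' becomes 'clapped'.

clapped


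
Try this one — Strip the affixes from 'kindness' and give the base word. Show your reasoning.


Remove suffix '-ness' from 'kindness' to get root 'kind'.

kind


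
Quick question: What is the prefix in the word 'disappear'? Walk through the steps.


The word 'disappear' = 'dis' (prefix) + 'appear' (root). The prefix is 'dis'.

dis


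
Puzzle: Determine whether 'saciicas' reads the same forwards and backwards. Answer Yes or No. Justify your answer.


Forward: 'saciicas'
Reversed: 'saciicas'
They are identical.

Yes


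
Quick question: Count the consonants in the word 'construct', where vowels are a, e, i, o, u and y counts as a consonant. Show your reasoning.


Consonants in 'construct': c, n, s, t, r, c, t = 7 consonants.

7


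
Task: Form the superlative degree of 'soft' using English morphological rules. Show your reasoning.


Apply superlative formation (add -est): 'soft' -> 'softest'.

softest


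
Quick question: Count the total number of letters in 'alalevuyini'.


Spell out 'alalevuyini' and number each letter: a(1), l(2), a(3), l(4), e(5), v(6), u(7), y(8), i(9), n(10), i(11). Total: 11 letters.

11


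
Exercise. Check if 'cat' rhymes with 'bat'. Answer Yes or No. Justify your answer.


Rime (stressed vowel + following sounds) of 'cat': -at = /æt/
Rime of 'bat': -at = /æt/
/æt/ and /æt/ are the same ending sound, so the words rhyme.

Yes


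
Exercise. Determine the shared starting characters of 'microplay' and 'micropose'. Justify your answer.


Compare from the start: 6 characters match: 'microp'. Mismatch at position 7: 'l' vs 'o'.

microp


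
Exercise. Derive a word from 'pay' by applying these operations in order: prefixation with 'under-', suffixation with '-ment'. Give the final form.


Step 1: Add prefix 'under-' to 'pay' = 'underpay'
Step 2: Add suffix '-ment' to 'underpay' = 'underpayment'

underpayment


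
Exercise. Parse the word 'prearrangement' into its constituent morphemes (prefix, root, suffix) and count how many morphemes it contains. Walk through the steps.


Step 1: Identify prefix: 'pre' (meaning: before)
Step 2: Identify root: 'arrange'
Step 3: Identify suffix(es): 'ment'
Decomposition: pre- (prefix: before) + arrange (root) + -ment (suffix: action/result)
Total morphemes: 3

3 morphemes (pre- (prefix: before) + arrange (root) + -ment (suffix: action/result))


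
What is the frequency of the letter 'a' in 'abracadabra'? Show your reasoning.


Letter 'a' in 'abracadabra': found at position(s) 1, 4, 6, 8, 11 = 5 occurrence(s).

5


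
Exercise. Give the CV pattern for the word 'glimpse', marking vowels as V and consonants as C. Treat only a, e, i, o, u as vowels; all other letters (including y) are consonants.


Letter mapping: g = C, l = C, i = V, m = C, p = C, s = C, e = V.

CCVCCCV


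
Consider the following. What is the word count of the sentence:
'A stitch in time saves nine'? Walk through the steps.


Split into words: A | stitch | in | time | saves | nine = 6 words.

6


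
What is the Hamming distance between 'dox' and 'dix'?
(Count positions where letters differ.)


Alignment:
Position 1: 'd' vs 'd' = match
Position 2: 'o' vs 'i' = DIFFER
Position 3: 'x' vs 'x' = match
Total differences: 1

1


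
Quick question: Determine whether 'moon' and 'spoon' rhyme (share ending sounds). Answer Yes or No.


Rime (stressed vowel + following sounds) of 'moon': -oon = /uːn/
Rime of 'spoon': -oon = /uːn/
/uːn/ and /uːn/ are the same ending sound, so the words rhyme.

Yes


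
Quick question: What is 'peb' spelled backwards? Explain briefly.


Reverse 'peb' character by character: 'bep'.

bep


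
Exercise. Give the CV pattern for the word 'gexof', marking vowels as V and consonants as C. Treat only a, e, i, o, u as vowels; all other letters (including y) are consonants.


Letter mapping: g = C, e = V, x = C, o = V, f = C.

CVCVC


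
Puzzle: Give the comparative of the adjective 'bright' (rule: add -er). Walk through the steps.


Apply comparative formation (add -er): 'bright' -> 'brighter'.

brighter


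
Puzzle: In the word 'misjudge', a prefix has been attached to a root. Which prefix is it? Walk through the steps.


The word 'misjudge' = 'mis' (prefix) + 'judge' (root). The prefix is 'mis'.

mis


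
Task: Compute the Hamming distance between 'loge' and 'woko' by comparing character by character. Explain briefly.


Alignment:
Position 1: 'l' vs 'w' = DIFFER
Position 2: 'o' vs 'o' = match
Position 3: 'g' vs 'k' = DIFFER
Position 4: 'e' vs 'o' = DIFFER
Total differences: 3

3


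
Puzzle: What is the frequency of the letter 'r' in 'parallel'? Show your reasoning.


Letter 'r' in 'parallel': found at position(s) 3 = 1 occurrence(s).

1


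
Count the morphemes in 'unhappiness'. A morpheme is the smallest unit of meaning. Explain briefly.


Decomposition: un- (prefix) + happy (root) + -ness (suffix) = 3 morpheme(s)

3 morphemes


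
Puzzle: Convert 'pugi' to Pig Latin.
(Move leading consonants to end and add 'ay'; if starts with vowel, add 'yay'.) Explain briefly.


'pugi': move consonant cluster 'p' to end and add 'ay': 'ugipay'.

ugipay


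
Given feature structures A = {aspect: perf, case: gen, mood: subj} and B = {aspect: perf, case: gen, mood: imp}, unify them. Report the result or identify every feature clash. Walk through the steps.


Compare features:
aspect: A=perf vs B=perf -> unified: perf
case: A=gen vs B=gen -> unified: gen
mood: A=subj vs B=imp -> CLASH
Clash detected on feature 'mood' (subj vs imp); unification fails.

CLASH on 'mood' (subj vs imp)


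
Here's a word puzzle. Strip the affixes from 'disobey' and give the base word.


Remove prefix 'dis' from 'disobey' to get root 'obey'.

obey


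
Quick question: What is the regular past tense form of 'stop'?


Apply rule: Double final consonant and add -ed. 'stop' becomes 'stopped'.

stopped


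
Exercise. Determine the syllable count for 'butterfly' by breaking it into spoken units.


Break 'butterfly' into syllables: but-ter-fly -> but | ter | fly = 3 syllables

3 syllables


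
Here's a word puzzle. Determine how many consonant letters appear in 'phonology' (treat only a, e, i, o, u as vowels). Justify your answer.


Consonants in 'phonology': p, h, n, l, g, y = 6 consonants.

6


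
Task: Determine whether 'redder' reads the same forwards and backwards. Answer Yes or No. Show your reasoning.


Forward: 'redder'
Reversed: 'redder'
They are identical.

Yes


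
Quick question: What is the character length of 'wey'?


Spell out 'wey' and number each letter: w(1), e(2), y(3). Total: 3 letters.

3


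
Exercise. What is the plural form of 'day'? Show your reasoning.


Apply rule: Add -s. 'day' becomes 'days'.

days


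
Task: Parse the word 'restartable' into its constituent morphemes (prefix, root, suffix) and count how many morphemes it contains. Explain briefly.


Step 1: Identify prefix: 're' (meaning: again)
Step 2: Identify root: 'start'
Step 3: Identify suffix(es): 'able'
Decomposition: re- (prefix: again) + start (root) + -able (suffix: capable of)
Total morphemes: 3

3 morphemes (re- (prefix: again) + start (root) + -able (suffix: capable of))


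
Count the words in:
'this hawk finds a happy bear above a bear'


Split into words: this | hawk | finds | a | happy | bear | above | a | bear = 9 words.

9


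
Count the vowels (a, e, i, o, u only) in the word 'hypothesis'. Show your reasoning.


Vowels in 'hypothesis': o, e, i = 3 vowels.

3


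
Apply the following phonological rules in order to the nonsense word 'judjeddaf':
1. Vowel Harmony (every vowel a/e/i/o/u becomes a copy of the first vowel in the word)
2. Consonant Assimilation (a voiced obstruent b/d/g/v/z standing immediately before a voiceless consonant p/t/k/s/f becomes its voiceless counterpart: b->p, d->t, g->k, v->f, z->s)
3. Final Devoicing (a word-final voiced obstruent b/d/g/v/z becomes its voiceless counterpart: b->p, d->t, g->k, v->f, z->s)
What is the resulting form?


Starting form: 'judjeddaf'
Rule 1: Vowel Harmony: all vowels become 'u' (matching first vowel). 'judjeddaf' -> 'judjudduf'
Rule 2: Consonant Assimilation: no voiced obstruent (b/d/g/v/z) stands immediately before a voiceless consonant (p/t/k/s/f). No change.
Rule 3: Final Devoicing: final consonant 'f' is not one of the voiced obstruents b/d/g/v/z. No change.
Final form: 'judjudduf'

judjudduf


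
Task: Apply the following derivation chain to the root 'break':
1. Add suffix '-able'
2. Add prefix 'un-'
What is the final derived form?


Step 1: Add suffix '-able' to 'break' = 'breakable'
Step 2: Add prefix 'un-' to 'breakable' = 'unbreakable'

unbreakable


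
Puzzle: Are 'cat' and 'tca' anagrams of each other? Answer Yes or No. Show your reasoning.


Sorted letters of 'cat': 'act'
Sorted letters of 'tca': 'act'
They match.

Yes


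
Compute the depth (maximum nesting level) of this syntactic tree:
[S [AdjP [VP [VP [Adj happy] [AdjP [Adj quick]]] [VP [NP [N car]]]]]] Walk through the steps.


Count bracket nesting levels:
'[' at pos 0: depth = 1
'[' at pos 3: depth = 2
'[' at pos 9: depth = 3
'[' at pos 13: depth = 4
'[' at pos 17: depth = 5
'[' at pos 29: depth = 5
'[' at pos 35: depth = 6
'[' at pos 49: depth = 4
'[' at pos 53: depth = 5
'[' at pos 57: depth = 6
Maximum depth reached: 6

6


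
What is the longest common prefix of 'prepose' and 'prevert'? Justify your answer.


Compare from the start: 3 characters match: 'pre'. Mismatch at position 4: 'p' vs 'v'.

pre


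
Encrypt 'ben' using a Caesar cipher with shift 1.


Shift each letter by 1: b -> c, e -> f, n -> o. Result: 'cfo'.

cfo


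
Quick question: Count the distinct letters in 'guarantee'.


Unique letters in 'guarantee': {a, e, g, n, r, t, u} = 7 distinct letters.

7


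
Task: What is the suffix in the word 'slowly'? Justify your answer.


The word 'slowly' = 'slow' (root) + '-ly' (suffix). The suffix is '-ly'.

ly


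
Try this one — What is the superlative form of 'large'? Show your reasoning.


Apply superlative formation (ends in e: add -st): 'large' -> 'largest'.

largest


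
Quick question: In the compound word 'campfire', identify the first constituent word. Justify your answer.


Split 'campfire' into 'camp' + 'fire'. The first part is 'camp'.

camp


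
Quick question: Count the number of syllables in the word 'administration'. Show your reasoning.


Break 'administration' into syllables: ad-min-is-tra-tion -> ad | min | is | tra | tion = 5 syllables

5 syllables


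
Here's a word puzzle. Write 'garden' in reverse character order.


Reverse 'garden' character by character: 'nedrag'.

nedrag


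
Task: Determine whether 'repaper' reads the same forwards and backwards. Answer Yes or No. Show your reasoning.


Forward: 'repaper'
Reversed: 'repaper'
They are identical.

Yes


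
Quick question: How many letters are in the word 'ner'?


Spell out 'ner' and number each letter: n(1), e(2), r(3). Total: 3 letters.

3


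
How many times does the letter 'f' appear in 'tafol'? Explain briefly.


Letter 'f' in 'tafol': found at position(s) 3 = 1 occurrence(s).

1


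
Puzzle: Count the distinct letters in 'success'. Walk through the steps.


Unique letters in 'success': {c, e, s, u} = 4 distinct letters.

4


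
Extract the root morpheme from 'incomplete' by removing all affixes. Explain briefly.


Remove prefix 'in' from 'incomplete' to get root 'complete'.

complete


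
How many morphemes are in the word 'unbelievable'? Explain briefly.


Decomposition: un- (prefix) + believe (root) + -able (suffix) = 3 morpheme(s)

3 morphemes


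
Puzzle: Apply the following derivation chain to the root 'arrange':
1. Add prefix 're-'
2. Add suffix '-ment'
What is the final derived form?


Step 1: Add prefix 're-' to 'arrange' = 'rearrange'
Step 2: Add suffix '-ment' to 'rearrange' = 'rearrangement'

rearrangement


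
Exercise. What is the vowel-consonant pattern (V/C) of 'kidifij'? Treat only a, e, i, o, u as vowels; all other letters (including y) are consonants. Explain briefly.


Letter mapping: k = C, i = V, d = C, i = V, f = C, i = V, j = C.

CVCVCVC


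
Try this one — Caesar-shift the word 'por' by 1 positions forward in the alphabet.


Shift each letter by 1: p -> q, o -> p, r -> s. Result: 'qps'.

qps


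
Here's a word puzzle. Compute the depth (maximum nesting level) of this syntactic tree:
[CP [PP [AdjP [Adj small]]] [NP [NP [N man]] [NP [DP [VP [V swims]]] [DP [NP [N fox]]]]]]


Count bracket nesting levels:
'[' at pos 0: depth = 1
'[' at pos 4: depth = 2
'[' at pos 8: depth = 3
'[' at pos 14: depth = 4
'[' at pos 28: depth = 2
'[' at pos 32: depth = 3
'[' at pos 36: depth = 4
'[' at pos 45: depth = 3
'[' at pos 49: depth = 4
'[' at pos 53: depth = 5
'[' at pos 57: depth = 6
'[' at pos 69: depth = 4
'[' at pos 73: depth = 5
'[' at pos 77: depth = 6
Maximum depth reached: 6

6


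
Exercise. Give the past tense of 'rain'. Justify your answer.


Apply rule: Add -ed. 'rain' becomes 'rained'.

rained


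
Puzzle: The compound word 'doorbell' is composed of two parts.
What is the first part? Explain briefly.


Split 'doorbell' into 'door' + 'bell'. The first part is 'door'.

door


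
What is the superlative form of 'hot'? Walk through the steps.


Apply superlative formation (double final consonant, add -est): 'hot' -> 'hottest'.

hottest


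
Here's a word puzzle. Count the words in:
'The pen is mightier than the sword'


Split into words: The | pen | is | mightier | than | the | sword = 7 words.

7


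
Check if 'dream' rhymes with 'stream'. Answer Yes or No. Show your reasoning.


Rime (stressed vowel + following sounds) of 'dream': -eam = /iːm/
Rime of 'stream': -eam = /iːm/
/iːm/ and /iːm/ are the same ending sound, so the words rhyme.

Yes


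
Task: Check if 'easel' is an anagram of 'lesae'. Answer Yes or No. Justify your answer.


Sorted letters of 'easel': 'aeels'
Sorted letters of 'lesae': 'aeels'
They match.

Yes


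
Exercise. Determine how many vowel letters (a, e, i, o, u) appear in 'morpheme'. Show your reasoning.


Vowels in 'morpheme': o, e, e = 3 vowels.

3


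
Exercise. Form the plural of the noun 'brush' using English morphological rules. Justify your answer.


Apply rule: Add -es (sibilant/fricative ending). 'brush' becomes 'brushes'.

brushes


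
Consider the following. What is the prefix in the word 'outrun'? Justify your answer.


The word 'outrun' = 'out' (prefix) + 'run' (root). The prefix is 'out'.

out


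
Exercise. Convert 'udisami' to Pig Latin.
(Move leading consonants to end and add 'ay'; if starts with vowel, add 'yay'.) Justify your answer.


'udisami' starts with a vowel, so add 'yay': 'udisamiyay'.

udisamiyay


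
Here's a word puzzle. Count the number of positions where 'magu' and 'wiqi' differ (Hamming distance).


Alignment:
Position 1: 'm' vs 'w' = DIFFER
Position 2: 'a' vs 'i' = DIFFER
Position 3: 'g' vs 'q' = DIFFER
Position 4: 'u' vs 'i' = DIFFER
Total differences: 4

4


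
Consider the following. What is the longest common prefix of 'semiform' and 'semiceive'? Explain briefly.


Compare from the start: 4 characters match: 'semi'. Mismatch at position 5: 'f' vs 'c'.

semi


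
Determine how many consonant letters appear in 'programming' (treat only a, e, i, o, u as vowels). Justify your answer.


Consonants in 'programming': p, r, g, r, m, m, n, g = 8 consonants.

8


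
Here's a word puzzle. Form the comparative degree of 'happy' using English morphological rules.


Apply comparative formation (consonant + y: change y to i, add -er): 'happy' -> 'happier'.

happier


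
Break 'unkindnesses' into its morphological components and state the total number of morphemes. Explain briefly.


Step 1: Identify prefix: 'un' (meaning: not/reverse)
Step 2: Identify root: 'kind'
Step 3: Identify suffix(es): 'ness, es'
Decomposition: un- (prefix: not/reverse) + kind (root) + -ness (suffix: state of) + -es (plural)
Total morphemes: 4

4 morphemes (un- (prefix: not/reverse) + kind (root) + -ness (suffix: state of) + -es (plural))


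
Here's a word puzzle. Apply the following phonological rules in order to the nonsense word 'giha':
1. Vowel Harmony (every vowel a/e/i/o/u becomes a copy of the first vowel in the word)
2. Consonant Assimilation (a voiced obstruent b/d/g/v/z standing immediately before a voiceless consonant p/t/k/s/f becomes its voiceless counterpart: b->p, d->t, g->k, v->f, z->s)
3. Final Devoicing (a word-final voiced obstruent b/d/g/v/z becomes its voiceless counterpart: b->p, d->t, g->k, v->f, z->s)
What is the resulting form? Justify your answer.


Starting form: 'giha'
Rule 1: Vowel Harmony: all vowels become 'i' (matching first vowel). 'giha' -> 'gihi'
Rule 2: Consonant Assimilation: no voiced obstruent (b/d/g/v/z) stands immediately before a voiceless consonant (p/t/k/s/f). No change.
Rule 3: Final Devoicing: the word ends in the vowel 'i', not a consonant. No change.
Final form: 'gihi'

gihi


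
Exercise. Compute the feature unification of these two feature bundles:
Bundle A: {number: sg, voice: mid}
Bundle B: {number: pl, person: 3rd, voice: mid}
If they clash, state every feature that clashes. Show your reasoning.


Compare features:
number: A=sg vs B=pl -> CLASH
person: A=_ vs B=3rd -> unified: 3rd
voice: A=mid vs B=mid -> unified: mid
Clash detected on feature 'number' (sg vs pl); unification fails.

CLASH on 'number' (sg vs pl)


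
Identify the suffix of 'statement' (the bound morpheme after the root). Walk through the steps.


The word 'statement' = 'state' (root) + '-ment' (suffix). The suffix is '-ment'.

ment


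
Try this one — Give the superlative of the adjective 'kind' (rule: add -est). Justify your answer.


Apply superlative formation (add -est): 'kind' -> 'kindest'.

kindest


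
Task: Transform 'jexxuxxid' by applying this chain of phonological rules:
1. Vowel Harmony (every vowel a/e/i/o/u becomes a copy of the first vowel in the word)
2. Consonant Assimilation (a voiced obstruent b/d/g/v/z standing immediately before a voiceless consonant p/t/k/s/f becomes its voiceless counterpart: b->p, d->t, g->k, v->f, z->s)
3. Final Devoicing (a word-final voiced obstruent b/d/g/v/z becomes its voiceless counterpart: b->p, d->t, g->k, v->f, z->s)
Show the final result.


Starting form: 'jexxuxxid'
Rule 1: Vowel Harmony: all vowels become 'e' (matching first vowel). 'jexxuxxid' -> 'jexxexxed'
Rule 2: Consonant Assimilation: no voiced obstruent (b/d/g/v/z) stands immediately before a voiceless consonant (p/t/k/s/f). No change.
Rule 3: Final Devoicing: word-final voiced obstruent 'd' becomes voiceless 't'. 'jexxexxed' -> 'jexxexxet'
Final form: 'jexxexxet'

jexxexxet
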